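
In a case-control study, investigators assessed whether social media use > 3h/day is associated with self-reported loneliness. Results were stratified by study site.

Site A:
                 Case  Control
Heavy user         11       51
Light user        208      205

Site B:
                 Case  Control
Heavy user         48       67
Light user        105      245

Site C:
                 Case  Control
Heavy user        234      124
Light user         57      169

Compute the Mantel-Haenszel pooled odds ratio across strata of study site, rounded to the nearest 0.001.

OR_MH = Σ(aᵢdᵢ/nᵢ) / Σ(bᵢcᵢ/nᵢ), where nᵢ is the stratum total.
Stratum 1 (Site A): n = 475; a·d/n = 11·205/475 = 4.7474; b·c/n = 51·208/475 = 22.3326
Stratum 2 (Site B): n = 465; a·d/n = 48·245/465 = 25.2903; b·c/n = 67·105/465 = 15.1290
Stratum 3 (Site C): n = 584; a·d/n = 234·169/584 = 67.7158; b·c/n = 124·57/584 = 12.1027
OR_MH = (4.7474 + 25.2903 + 67.7158) / (22.3326 + 15.1290 + 12.1027) = 97.7534 / 49.5644 = 1.97225

1.972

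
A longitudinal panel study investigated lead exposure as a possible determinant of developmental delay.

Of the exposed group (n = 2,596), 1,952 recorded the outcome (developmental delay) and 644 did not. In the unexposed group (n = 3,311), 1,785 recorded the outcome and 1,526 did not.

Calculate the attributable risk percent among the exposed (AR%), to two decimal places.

28.30

From the description: a = 1952, b = 644, c = 1785, d = 1526.
Risk in exposed = 1952/2596 = 0.75193; risk in unexposed = 1785/3311 = 0.53911.
RR = 0.75193/0.53911 = 1.39475
AR% = (RR − 1)/RR × 100 = (1.39475 − 1)/1.39475 × 100 = 28.3025%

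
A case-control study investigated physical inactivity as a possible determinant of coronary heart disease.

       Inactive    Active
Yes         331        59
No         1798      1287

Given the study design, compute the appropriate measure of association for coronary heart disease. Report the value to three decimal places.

Reading the table with exposure as columns: a = 331 (Inactive, case), b = 1798 (Inactive, non-case), c = 59 (Active, case), d = 1287.
This is a case-control study: participants were sampled on outcome status, so risks in the source population cannot be estimated directly — relative risk is not valid here. The odds ratio is the appropriate measure.
OR = (a·d)/(b·c) = (331 × 1287) / (1798 × 59) = 425997 / 106082 = 4.01573

4.016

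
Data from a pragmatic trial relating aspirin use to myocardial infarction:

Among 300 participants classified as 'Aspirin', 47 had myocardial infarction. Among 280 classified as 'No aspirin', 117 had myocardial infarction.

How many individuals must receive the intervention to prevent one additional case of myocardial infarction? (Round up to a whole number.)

Risk in treated group = 47/300 = 0.15667; risk in control = 117/280 = 0.41786.
Absolute risk reduction = 0.41786 − 0.15667 = 0.26119
NNT = 1 / ARR = 1 / 0.26119 = 3.829 → round up → 4

4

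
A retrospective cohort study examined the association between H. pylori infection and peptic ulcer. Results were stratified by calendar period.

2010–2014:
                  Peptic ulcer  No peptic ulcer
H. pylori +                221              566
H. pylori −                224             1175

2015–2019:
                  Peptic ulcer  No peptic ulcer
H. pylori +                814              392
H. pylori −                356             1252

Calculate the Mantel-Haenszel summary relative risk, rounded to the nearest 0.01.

2.60

RR_MH = Σ(aᵢ·n₀ᵢ/nᵢ) / Σ(cᵢ·n₁ᵢ/nᵢ), with n₁ᵢ = aᵢ+bᵢ (exposed), n₀ᵢ = cᵢ+dᵢ (unexposed), nᵢ = n₁ᵢ+n₀ᵢ.
Stratum 1 (2010–2014): n₁ = 787, n₀ = 1399, n = 2186; a·n₀/n = 221·1399/2186 = 141.4360; c·n₁/n = 224·787/2186 = 80.6441
Stratum 2 (2015–2019): n₁ = 1206, n₀ = 1608, n = 2814; a·n₀/n = 814·1608/2814 = 465.1429; c·n₁/n = 356·1206/2814 = 152.5714
RR_MH = (141.4360 + 465.1429) / (80.6441 + 152.5714) = 606.5788 / 233.2155 = 2.60094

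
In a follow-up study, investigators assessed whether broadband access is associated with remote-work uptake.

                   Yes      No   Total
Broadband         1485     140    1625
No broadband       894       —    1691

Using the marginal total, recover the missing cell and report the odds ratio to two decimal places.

9.46

The missing cell is in the unexposed row: 1691 − 894 = 797.
So a = 1485, b = 140, c = 894, d = 797.
OR = (a·d)/(b·c) = (1485 × 797) / (140 × 894) = 1183545 / 125160 = 9.45626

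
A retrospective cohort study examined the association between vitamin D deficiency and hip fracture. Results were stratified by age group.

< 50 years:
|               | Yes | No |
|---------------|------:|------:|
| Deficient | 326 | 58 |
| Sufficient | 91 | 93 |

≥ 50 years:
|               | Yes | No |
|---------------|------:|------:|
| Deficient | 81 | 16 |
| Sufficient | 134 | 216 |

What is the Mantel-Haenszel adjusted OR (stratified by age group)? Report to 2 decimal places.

6.57

OR_MH = Σ(aᵢdᵢ/nᵢ) / Σ(bᵢcᵢ/nᵢ), where nᵢ is the stratum total.
Stratum 1 (< 50 years): n = 568; a·d/n = 326·93/568 = 53.3768; b·c/n = 58·91/568 = 9.2923
Stratum 2 (≥ 50 years): n = 447; a·d/n = 81·216/447 = 39.1409; b·c/n = 16·134/447 = 4.7964
OR_MH = (53.3768 + 39.1409) / (9.2923 + 4.7964) = 92.5177 / 14.0887 = 6.56681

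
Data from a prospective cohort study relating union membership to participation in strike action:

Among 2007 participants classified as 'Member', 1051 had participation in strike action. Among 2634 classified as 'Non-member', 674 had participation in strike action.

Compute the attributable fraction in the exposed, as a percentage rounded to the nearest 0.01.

51.14

From the description: a = 1051, b = 956, c = 674, d = 1960.
Risk in exposed = 1051/2007 = 0.52367; risk in unexposed = 674/2634 = 0.25588.
RR = 0.52367/0.25588 = 2.04650
AR% = (RR − 1)/RR × 100 = (2.04650 − 1)/2.04650 × 100 = 51.1360%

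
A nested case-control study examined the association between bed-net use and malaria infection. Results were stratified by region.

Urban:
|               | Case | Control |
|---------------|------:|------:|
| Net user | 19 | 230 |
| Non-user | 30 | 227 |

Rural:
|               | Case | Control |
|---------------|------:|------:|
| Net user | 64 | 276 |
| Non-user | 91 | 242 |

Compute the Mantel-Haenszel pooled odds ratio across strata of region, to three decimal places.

0.619

OR_MH = Σ(aᵢdᵢ/nᵢ) / Σ(bᵢcᵢ/nᵢ), where nᵢ is the stratum total.
Stratum 1 (Urban): n = 506; a·d/n = 19·227/506 = 8.5237; b·c/n = 230·30/506 = 13.6364
Stratum 2 (Rural): n = 673; a·d/n = 64·242/673 = 23.0134; b·c/n = 276·91/673 = 37.3195
OR_MH = (8.5237 + 23.0134) / (13.6364 + 37.3195) = 31.5371 / 50.9558 = 0.61891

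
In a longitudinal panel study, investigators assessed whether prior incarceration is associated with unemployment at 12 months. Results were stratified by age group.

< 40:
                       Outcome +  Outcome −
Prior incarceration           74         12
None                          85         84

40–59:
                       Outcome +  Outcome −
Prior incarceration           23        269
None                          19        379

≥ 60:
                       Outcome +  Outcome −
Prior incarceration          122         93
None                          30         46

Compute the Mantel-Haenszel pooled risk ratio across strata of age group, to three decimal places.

RR_MH = Σ(aᵢ·n₀ᵢ/nᵢ) / Σ(cᵢ·n₁ᵢ/nᵢ), with n₁ᵢ = aᵢ+bᵢ (exposed), n₀ᵢ = cᵢ+dᵢ (unexposed), nᵢ = n₁ᵢ+n₀ᵢ.
Stratum 1 (< 40): n₁ = 86, n₀ = 169, n = 255; a·n₀/n = 74·169/255 = 49.0431; c·n₁/n = 85·86/255 = 28.6667
Stratum 2 (40–59): n₁ = 292, n₀ = 398, n = 690; a·n₀/n = 23·398/690 = 13.2667; c·n₁/n = 19·292/690 = 8.0406
Stratum 3 (≥ 60): n₁ = 215, n₀ = 76, n = 291; a·n₀/n = 122·76/291 = 31.8625; c·n₁/n = 30·215/291 = 22.1649
RR_MH = (49.0431 + 13.2667 + 31.8625) / (28.6667 + 8.0406 + 22.1649) = 94.1723 / 58.8722 = 1.59961

1.600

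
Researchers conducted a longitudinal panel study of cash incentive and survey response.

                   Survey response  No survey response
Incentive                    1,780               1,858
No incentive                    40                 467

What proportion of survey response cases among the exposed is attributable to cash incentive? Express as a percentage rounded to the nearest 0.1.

83.9

Cells: a = 1780, b = 1858, c = 40, d = 467.
Risk in exposed = 1780/3638 = 0.48928; risk in unexposed = 40/507 = 0.07890.
RR = 0.48928/0.07890 = 6.20162
AR% = (RR − 1)/RR × 100 = (6.20162 − 1)/6.20162 × 100 = 83.8752%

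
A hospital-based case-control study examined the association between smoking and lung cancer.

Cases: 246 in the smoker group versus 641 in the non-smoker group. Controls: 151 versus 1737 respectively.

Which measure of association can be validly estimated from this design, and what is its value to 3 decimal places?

4.415

From the description: a = 246, b = 151, c = 641, d = 1737.
This is a hospital-based case-control study: participants were sampled on outcome status, so risks in the source population cannot be estimated directly — relative risk is not valid here. The odds ratio is the appropriate measure.
OR = (a·d)/(b·c) = (246 × 1737) / (151 × 641) = 427302 / 96791 = 4.41469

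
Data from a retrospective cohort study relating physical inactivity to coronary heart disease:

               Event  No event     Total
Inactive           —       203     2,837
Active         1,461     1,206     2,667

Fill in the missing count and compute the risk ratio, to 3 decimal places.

The missing cell is in the exposed row: 2837 − 203 = 2634.
So a = 2634, b = 203, c = 1461, d = 1206.
RR = [a/(a+b)] / [c/(c+d)] = (2634/2837) / (1461/2667) = 0.92845/0.54781 = 1.69484

1.695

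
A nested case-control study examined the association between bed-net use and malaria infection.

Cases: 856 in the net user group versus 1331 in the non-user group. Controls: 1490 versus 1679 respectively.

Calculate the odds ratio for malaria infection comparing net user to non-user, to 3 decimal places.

0.725

From the description: a = 856, b = 1490, c = 1331, d = 1679.
OR = (a·d)/(b·c) = (856 × 1679) / (1490 × 1331) = 1437224 / 1983190 = 0.72470
Exposure is associated with lower odds of malaria infection (OR = 0.72 < 1).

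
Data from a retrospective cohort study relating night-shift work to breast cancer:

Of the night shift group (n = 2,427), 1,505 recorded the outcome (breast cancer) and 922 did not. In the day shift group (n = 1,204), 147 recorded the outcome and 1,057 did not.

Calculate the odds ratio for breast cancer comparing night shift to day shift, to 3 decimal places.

11.737

From the description: a = 1505, b = 922, c = 147, d = 1057.
OR = (a·d)/(b·c) = (1505 × 1057) / (922 × 147) = 1590785 / 135534 = 11.73717
The odds of breast cancer are about 11.74 times as high in the night shift group.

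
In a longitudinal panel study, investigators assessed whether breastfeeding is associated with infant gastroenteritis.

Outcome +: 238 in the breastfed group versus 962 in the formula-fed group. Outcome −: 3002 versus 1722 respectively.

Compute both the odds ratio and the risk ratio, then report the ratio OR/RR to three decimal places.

From the description: a = 238, b = 3002, c = 962, d = 1722.
OR = (238·1722)/(3002·962) = 409836/2887924 = 0.14191
Risk in exposed = 238/3240 = 0.07346; risk in unexposed = 962/2684 = 0.35842; RR = 0.20495
OR/RR = 0.14191 / 0.20495 = 0.69244
The outcome is not rare, so the OR lies further from 1 than the RR.

0.692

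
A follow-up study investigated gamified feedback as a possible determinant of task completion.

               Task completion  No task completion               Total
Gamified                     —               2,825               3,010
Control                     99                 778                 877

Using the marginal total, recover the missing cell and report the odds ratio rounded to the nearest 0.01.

0.51

The missing cell is in the exposed row: 3010 − 2825 = 185.
So a = 185, b = 2825, c = 99, d = 778.
OR = (a·d)/(b·c) = (185 × 778) / (2825 × 99) = 143930 / 279675 = 0.51463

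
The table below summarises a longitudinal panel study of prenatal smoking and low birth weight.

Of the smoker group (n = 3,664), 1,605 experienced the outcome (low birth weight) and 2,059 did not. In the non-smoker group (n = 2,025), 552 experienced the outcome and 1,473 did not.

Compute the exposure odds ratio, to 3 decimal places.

From the description: a = 1605, b = 2059, c = 552, d = 1473.
OR = (a·d)/(b·c) = (1605 × 1473) / (2059 × 552) = 2364165 / 1136568 = 2.08009
The odds of low birth weight are about 2.08 times as high in the smoker group.

2.080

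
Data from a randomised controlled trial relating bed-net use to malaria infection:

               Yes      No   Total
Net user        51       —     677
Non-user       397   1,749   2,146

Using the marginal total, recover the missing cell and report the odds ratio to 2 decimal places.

The missing cell is in the exposed row: 677 − 51 = 626.
So a = 51, b = 626, c = 397, d = 1749.
OR = (a·d)/(b·c) = (51 × 1749) / (626 × 397) = 89199 / 248522 = 0.35892

0.36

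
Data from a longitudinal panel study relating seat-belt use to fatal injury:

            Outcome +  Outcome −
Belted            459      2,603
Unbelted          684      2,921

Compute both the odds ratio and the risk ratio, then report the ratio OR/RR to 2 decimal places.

0.95

Cells: a = 459, b = 2603, c = 684, d = 2921.
OR = (459·2921)/(2603·684) = 1340739/1780452 = 0.75303
Risk in exposed = 459/3062 = 0.14990; risk in unexposed = 684/3605 = 0.18974; RR = 0.79005
OR/RR = 0.75303 / 0.79005 = 0.95314
The outcome is not rare, so the OR lies further from 1 than the RR.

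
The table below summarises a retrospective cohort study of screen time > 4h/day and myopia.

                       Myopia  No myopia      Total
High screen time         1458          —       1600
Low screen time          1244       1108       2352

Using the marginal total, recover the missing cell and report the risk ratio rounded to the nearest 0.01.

The missing cell is in the exposed row: 1600 − 1458 = 142.
So a = 1458, b = 142, c = 1244, d = 1108.
RR = [a/(a+b)] / [c/(c+d)] = (1458/1600) / (1244/2352) = 0.91125/0.52891 = 1.72288

1.72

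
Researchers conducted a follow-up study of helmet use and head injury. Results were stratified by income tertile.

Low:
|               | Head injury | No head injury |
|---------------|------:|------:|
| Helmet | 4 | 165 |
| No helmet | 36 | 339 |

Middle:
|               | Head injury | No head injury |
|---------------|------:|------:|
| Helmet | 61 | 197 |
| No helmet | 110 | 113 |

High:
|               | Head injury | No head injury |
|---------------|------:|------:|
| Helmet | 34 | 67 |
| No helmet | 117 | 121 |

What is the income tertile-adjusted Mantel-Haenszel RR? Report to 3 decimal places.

RR_MH = Σ(aᵢ·n₀ᵢ/nᵢ) / Σ(cᵢ·n₁ᵢ/nᵢ), with n₁ᵢ = aᵢ+bᵢ (exposed), n₀ᵢ = cᵢ+dᵢ (unexposed), nᵢ = n₁ᵢ+n₀ᵢ.
Stratum 1 (Low): n₁ = 169, n₀ = 375, n = 544; a·n₀/n = 4·375/544 = 2.7574; c·n₁/n = 36·169/544 = 11.1838
Stratum 2 (Middle): n₁ = 258, n₀ = 223, n = 481; a·n₀/n = 61·223/481 = 28.2807; c·n₁/n = 110·258/481 = 59.0021
Stratum 3 (High): n₁ = 101, n₀ = 238, n = 339; a·n₀/n = 34·238/339 = 23.8702; c·n₁/n = 117·101/339 = 34.8584
RR_MH = (2.7574 + 28.2807 + 23.8702) / (11.1838 + 59.0021 + 34.8584) = 54.9082 / 105.0443 = 0.52271

0.523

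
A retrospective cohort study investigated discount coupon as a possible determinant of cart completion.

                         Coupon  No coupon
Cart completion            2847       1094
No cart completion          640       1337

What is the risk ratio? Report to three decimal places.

1.814

Reading the table with exposure as columns: a = 2847 (Coupon, case), b = 640 (Coupon, non-case), c = 1094 (No coupon, case), d = 1337.
Risk in exposed = 2847/3487 = 0.81646; risk in unexposed = 1094/2431 = 0.45002.
RR = 0.81646 / 0.45002 = 1.81428
The risk among the exposed is 1.81 times that among the unexposed.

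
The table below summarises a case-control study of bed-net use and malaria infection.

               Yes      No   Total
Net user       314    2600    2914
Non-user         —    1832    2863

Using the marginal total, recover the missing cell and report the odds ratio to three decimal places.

The missing cell is in the unexposed row: 2863 − 1832 = 1031.
So a = 314, b = 2600, c = 1031, d = 1832.
OR = (a·d)/(b·c) = (314 × 1832) / (2600 × 1031) = 575248 / 2680600 = 0.21460

0.215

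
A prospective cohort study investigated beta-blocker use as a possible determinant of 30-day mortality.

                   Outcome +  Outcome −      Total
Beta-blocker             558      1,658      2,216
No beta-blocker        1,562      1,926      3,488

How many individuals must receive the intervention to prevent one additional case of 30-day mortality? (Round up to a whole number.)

Risk in treated group = 558/2216 = 0.25181; risk in control = 1562/3488 = 0.44782.
Absolute risk reduction = 0.44782 − 0.25181 = 0.19602
NNT = 1 / ARR = 1 / 0.19602 = 5.102 → round up → 6

6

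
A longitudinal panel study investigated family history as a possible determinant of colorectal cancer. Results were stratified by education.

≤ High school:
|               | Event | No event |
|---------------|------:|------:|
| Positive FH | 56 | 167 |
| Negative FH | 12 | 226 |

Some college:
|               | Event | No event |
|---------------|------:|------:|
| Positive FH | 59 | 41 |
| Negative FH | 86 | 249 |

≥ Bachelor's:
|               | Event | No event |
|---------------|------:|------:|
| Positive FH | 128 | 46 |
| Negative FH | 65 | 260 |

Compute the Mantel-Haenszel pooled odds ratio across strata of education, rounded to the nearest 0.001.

6.935

OR_MH = Σ(aᵢdᵢ/nᵢ) / Σ(bᵢcᵢ/nᵢ), where nᵢ is the stratum total.
Stratum 1 (≤ High school): n = 461; a·d/n = 56·226/461 = 27.4534; b·c/n = 167·12/461 = 4.3471
Stratum 2 (Some college): n = 435; a·d/n = 59·249/435 = 33.7724; b·c/n = 41·86/435 = 8.1057
Stratum 3 (≥ Bachelor's): n = 499; a·d/n = 128·260/499 = 66.6934; b·c/n = 46·65/499 = 5.9920
OR_MH = (27.4534 + 33.7724 + 66.6934) / (4.3471 + 8.1057 + 5.9920) = 127.9192 / 18.4448 = 6.93524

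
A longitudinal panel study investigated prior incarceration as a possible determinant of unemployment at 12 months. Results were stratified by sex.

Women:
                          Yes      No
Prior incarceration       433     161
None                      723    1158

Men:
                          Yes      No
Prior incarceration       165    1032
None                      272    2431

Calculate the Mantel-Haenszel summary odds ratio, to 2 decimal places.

2.57

OR_MH = Σ(aᵢdᵢ/nᵢ) / Σ(bᵢcᵢ/nᵢ), where nᵢ is the stratum total.
Stratum 1 (Women): n = 2475; a·d/n = 433·1158/2475 = 202.5915; b·c/n = 161·723/2475 = 47.0315
Stratum 2 (Men): n = 3900; a·d/n = 165·2431/3900 = 102.8500; b·c/n = 1032·272/3900 = 71.9754
OR_MH = (202.5915 + 102.8500) / (47.0315 + 71.9754) = 305.4415 / 119.0069 = 2.56659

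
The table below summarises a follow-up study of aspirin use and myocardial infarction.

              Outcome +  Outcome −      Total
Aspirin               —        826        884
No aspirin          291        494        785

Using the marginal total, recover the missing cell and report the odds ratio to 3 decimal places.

0.119

The missing cell is in the exposed row: 884 − 826 = 58.
So a = 58, b = 826, c = 291, d = 494.
OR = (a·d)/(b·c) = (58 × 494) / (826 × 291) = 28652 / 240366 = 0.11920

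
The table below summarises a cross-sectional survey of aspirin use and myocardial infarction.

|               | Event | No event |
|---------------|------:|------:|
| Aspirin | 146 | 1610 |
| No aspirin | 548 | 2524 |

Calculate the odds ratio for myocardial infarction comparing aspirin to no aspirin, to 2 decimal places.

Cells: a = 146, b = 1610, c = 548, d = 2524.
OR = (a·d)/(b·c) = (146 × 2524) / (1610 × 548) = 368504 / 882280 = 0.41767
Exposure is associated with lower odds of myocardial infarction (OR = 0.42 < 1).

0.42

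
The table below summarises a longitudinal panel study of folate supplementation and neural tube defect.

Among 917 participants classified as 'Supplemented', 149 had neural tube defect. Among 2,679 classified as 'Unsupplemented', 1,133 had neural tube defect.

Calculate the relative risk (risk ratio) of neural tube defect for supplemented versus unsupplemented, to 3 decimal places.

0.384

From the description: a = 149, b = 768, c = 1133, d = 1546.
Risk in exposed = 149/917 = 0.16249; risk in unexposed = 1133/2679 = 0.42292.
RR = 0.16249 / 0.42292 = 0.38420
The risk is 62% lower among the exposed than among the unexposed.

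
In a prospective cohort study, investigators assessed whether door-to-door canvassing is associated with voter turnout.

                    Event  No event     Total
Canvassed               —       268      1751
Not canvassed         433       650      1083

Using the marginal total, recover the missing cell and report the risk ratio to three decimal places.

2.118

The missing cell is in the exposed row: 1751 − 268 = 1483.
So a = 1483, b = 268, c = 433, d = 650.
RR = [a/(a+b)] / [c/(c+d)] = (1483/1751) / (433/1083) = 0.84694/0.39982 = 2.11834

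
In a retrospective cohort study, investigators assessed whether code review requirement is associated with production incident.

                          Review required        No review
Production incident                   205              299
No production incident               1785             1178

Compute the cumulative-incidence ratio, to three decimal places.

Reading the table with exposure as columns: a = 205 (Review required, case), b = 1785 (Review required, non-case), c = 299 (No review, case), d = 1178.
Risk in exposed = 205/1990 = 0.10302; risk in unexposed = 299/1477 = 0.20244.
RR = 0.10302 / 0.20244 = 0.50887
The risk is 49% lower among the exposed than among the unexposed.

0.509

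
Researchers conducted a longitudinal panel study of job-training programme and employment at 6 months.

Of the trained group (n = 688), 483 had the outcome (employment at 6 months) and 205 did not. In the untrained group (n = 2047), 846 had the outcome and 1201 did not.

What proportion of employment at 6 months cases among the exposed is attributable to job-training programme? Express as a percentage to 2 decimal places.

41.13

From the description: a = 483, b = 205, c = 846, d = 1201.
Risk in exposed = 483/688 = 0.70203; risk in unexposed = 846/2047 = 0.41329.
RR = 0.70203/0.41329 = 1.69866
AR% = (RR − 1)/RR × 100 = (1.69866 − 1)/1.69866 × 100 = 41.1300%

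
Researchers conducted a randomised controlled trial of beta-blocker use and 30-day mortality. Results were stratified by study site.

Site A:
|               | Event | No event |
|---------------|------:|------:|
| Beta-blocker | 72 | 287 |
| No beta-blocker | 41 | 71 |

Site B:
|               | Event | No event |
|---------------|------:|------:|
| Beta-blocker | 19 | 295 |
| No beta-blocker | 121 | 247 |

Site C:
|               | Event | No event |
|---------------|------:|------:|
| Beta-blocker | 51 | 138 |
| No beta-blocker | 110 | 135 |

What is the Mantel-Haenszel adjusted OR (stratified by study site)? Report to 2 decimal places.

0.30

OR_MH = Σ(aᵢdᵢ/nᵢ) / Σ(bᵢcᵢ/nᵢ), where nᵢ is the stratum total.
Stratum 1 (Site A): n = 471; a·d/n = 72·71/471 = 10.8535; b·c/n = 287·41/471 = 24.9830
Stratum 2 (Site B): n = 682; a·d/n = 19·247/682 = 6.8812; b·c/n = 295·121/682 = 52.3387
Stratum 3 (Site C): n = 434; a·d/n = 51·135/434 = 15.8641; b·c/n = 138·110/434 = 34.9770
OR_MH = (10.8535 + 6.8812 + 15.8641) / (24.9830 + 52.3387 + 34.9770) = 33.5988 / 112.2987 = 0.29919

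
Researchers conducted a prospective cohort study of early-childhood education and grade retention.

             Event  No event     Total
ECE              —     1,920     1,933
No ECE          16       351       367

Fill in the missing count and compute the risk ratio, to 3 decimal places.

The missing cell is in the exposed row: 1933 − 1920 = 13.
So a = 13, b = 1920, c = 16, d = 351.
RR = [a/(a+b)] / [c/(c+d)] = (13/1933) / (16/367) = 0.00673/0.04360 = 0.15426

0.154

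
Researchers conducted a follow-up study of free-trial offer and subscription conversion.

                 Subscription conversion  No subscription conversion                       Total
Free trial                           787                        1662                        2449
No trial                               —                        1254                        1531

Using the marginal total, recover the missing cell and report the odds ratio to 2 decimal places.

2.14

The missing cell is in the unexposed row: 1531 − 1254 = 277.
So a = 787, b = 1662, c = 277, d = 1254.
OR = (a·d)/(b·c) = (787 × 1254) / (1662 × 277) = 986898 / 460374 = 2.14369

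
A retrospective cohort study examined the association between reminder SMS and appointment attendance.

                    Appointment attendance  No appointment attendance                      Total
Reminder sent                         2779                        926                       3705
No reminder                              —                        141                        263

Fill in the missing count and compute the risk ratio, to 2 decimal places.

1.62

The missing cell is in the unexposed row: 263 − 141 = 122.
So a = 2779, b = 926, c = 122, d = 141.
RR = [a/(a+b)] / [c/(c+d)] = (2779/3705) / (122/263) = 0.75007/0.46388 = 1.61695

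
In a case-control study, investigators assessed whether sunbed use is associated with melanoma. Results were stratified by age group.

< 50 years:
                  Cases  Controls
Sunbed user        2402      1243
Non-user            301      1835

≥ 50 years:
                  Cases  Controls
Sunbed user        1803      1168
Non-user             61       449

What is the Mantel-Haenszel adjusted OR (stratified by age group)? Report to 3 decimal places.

11.680

OR_MH = Σ(aᵢdᵢ/nᵢ) / Σ(bᵢcᵢ/nᵢ), where nᵢ is the stratum total.
Stratum 1 (< 50 years): n = 5781; a·d/n = 2402·1835/5781 = 762.4408; b·c/n = 1243·301/5781 = 64.7194
Stratum 2 (≥ 50 years): n = 3481; a·d/n = 1803·449/3481 = 232.5616; b·c/n = 1168·61/3481 = 20.4677
OR_MH = (762.4408 + 232.5616) / (64.7194 + 20.4677) = 995.0024 / 85.1871 = 11.68020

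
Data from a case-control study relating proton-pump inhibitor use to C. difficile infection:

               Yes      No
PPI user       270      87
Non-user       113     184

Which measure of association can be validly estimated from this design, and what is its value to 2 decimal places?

Cells: a = 270, b = 87, c = 113, d = 184.
This is a case-control study: participants were sampled on outcome status, so risks in the source population cannot be estimated directly — relative risk is not valid here. The odds ratio is the appropriate measure.
OR = (a·d)/(b·c) = (270 × 184) / (87 × 113) = 49680 / 9831 = 5.05340

5.05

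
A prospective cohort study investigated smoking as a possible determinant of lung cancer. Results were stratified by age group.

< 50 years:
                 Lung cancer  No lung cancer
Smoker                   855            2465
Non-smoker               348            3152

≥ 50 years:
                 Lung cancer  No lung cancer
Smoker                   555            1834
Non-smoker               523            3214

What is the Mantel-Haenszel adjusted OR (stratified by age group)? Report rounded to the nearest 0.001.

OR_MH = Σ(aᵢdᵢ/nᵢ) / Σ(bᵢcᵢ/nᵢ), where nᵢ is the stratum total.
Stratum 1 (< 50 years): n = 6820; a·d/n = 855·3152/6820 = 395.1554; b·c/n = 2465·348/6820 = 125.7801
Stratum 2 (≥ 50 years): n = 6126; a·d/n = 555·3214/6126 = 291.1802; b·c/n = 1834·523/6126 = 156.5756
OR_MH = (395.1554 + 291.1802) / (125.7801 + 156.5756) = 686.3356 / 282.3556 = 2.43075

2.431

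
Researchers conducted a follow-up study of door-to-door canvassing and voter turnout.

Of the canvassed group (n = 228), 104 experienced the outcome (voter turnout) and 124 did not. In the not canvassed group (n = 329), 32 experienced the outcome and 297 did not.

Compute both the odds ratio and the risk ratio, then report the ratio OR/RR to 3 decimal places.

From the description: a = 104, b = 124, c = 32, d = 297.
OR = (104·297)/(124·32) = 30888/3968 = 7.78427
Risk in exposed = 104/228 = 0.45614; risk in unexposed = 32/329 = 0.09726; RR = 4.68969
OR/RR = 7.78427 / 4.68969 = 1.65987
The outcome is not rare, so the OR lies further from 1 than the RR.

1.660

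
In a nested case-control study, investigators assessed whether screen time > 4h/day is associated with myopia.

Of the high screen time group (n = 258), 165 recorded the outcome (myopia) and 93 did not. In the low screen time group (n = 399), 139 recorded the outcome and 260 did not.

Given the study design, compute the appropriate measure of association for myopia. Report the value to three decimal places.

3.319

From the description: a = 165, b = 93, c = 139, d = 260.
This is a nested case-control study: participants were sampled on outcome status, so risks in the source population cannot be estimated directly — relative risk is not valid here. The odds ratio is the appropriate measure.
OR = (a·d)/(b·c) = (165 × 260) / (93 × 139) = 42900 / 12927 = 3.31864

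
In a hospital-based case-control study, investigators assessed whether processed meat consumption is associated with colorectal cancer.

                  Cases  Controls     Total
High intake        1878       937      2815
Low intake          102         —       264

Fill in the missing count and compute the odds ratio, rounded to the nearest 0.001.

3.183

The missing cell is in the unexposed row: 264 − 102 = 162.
So a = 1878, b = 937, c = 102, d = 162.
OR = (a·d)/(b·c) = (1878 × 162) / (937 × 102) = 304236 / 95574 = 3.18325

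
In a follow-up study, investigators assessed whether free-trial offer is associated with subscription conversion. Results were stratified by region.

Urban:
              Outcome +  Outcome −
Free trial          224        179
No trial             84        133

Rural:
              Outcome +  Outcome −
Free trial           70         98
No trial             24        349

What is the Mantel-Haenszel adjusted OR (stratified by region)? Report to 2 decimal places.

OR_MH = Σ(aᵢdᵢ/nᵢ) / Σ(bᵢcᵢ/nᵢ), where nᵢ is the stratum total.
Stratum 1 (Urban): n = 620; a·d/n = 224·133/620 = 48.0516; b·c/n = 179·84/620 = 24.2516
Stratum 2 (Rural): n = 541; a·d/n = 70·349/541 = 45.1571; b·c/n = 98·24/541 = 4.3475
OR_MH = (48.0516 + 45.1571) / (24.2516 + 4.3475) = 93.2087 / 28.5991 = 3.25915

3.26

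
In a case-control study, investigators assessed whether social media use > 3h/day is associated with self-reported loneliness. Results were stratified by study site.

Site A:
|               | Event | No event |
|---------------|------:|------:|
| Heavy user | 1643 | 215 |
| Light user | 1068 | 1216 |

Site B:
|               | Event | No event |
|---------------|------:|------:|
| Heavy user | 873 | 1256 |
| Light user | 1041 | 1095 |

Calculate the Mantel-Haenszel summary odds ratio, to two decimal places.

OR_MH = Σ(aᵢdᵢ/nᵢ) / Σ(bᵢcᵢ/nᵢ), where nᵢ is the stratum total.
Stratum 1 (Site A): n = 4142; a·d/n = 1643·1216/4142 = 482.3486; b·c/n = 215·1068/4142 = 55.4370
Stratum 2 (Site B): n = 4265; a·d/n = 873·1095/4265 = 224.1348; b·c/n = 1256·1041/4265 = 306.5641
OR_MH = (482.3486 + 224.1348) / (55.4370 + 306.5641) = 706.4834 / 362.0011 = 1.95161

1.95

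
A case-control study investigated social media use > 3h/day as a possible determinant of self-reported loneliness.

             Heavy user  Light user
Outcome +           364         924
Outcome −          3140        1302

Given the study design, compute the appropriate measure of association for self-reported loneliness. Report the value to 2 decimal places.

0.16

Reading the table with exposure as columns: a = 364 (Heavy user, case), b = 3140 (Heavy user, non-case), c = 924 (Light user, case), d = 1302.
This is a case-control study: participants were sampled on outcome status, so risks in the source population cannot be estimated directly — relative risk is not valid here. The odds ratio is the appropriate measure.
OR = (a·d)/(b·c) = (364 × 1302) / (3140 × 924) = 473928 / 2901360 = 0.16335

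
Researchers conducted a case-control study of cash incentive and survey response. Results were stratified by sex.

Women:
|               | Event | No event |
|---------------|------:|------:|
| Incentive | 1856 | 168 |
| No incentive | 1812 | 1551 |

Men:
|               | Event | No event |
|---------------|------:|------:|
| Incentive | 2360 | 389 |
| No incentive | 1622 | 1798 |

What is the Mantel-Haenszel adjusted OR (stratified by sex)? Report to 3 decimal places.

OR_MH = Σ(aᵢdᵢ/nᵢ) / Σ(bᵢcᵢ/nᵢ), where nᵢ is the stratum total.
Stratum 1 (Women): n = 5387; a·d/n = 1856·1551/5387 = 534.3709; b·c/n = 168·1812/5387 = 56.5094
Stratum 2 (Men): n = 6169; a·d/n = 2360·1798/6169 = 687.8392; b·c/n = 389·1622/6169 = 102.2788
OR_MH = (534.3709 + 687.8392) / (56.5094 + 102.2788) = 1222.2101 / 158.7882 = 7.69711

7.697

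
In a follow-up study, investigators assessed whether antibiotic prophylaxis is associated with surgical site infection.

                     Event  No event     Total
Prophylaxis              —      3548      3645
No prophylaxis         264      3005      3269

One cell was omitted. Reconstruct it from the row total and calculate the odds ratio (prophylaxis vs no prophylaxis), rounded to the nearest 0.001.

0.311

The missing cell is in the exposed row: 3645 − 3548 = 97.
So a = 97, b = 3548, c = 264, d = 3005.
OR = (a·d)/(b·c) = (97 × 3005) / (3548 × 264) = 291485 / 936672 = 0.31119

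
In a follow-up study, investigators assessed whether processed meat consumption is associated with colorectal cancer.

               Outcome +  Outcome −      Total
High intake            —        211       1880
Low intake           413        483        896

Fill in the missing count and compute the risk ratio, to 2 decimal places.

1.93

The missing cell is in the exposed row: 1880 − 211 = 1669.
So a = 1669, b = 211, c = 413, d = 483.
RR = [a/(a+b)] / [c/(c+d)] = (1669/1880) / (413/896) = 0.88777/0.46094 = 1.92600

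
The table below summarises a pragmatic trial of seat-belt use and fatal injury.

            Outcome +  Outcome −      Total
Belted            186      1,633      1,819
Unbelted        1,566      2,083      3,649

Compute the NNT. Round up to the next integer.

Risk in treated group = 186/1819 = 0.10225; risk in control = 1566/3649 = 0.42916.
Absolute risk reduction = 0.42916 − 0.10225 = 0.32690
NNT = 1 / ARR = 1 / 0.32690 = 3.059 → round up → 4

4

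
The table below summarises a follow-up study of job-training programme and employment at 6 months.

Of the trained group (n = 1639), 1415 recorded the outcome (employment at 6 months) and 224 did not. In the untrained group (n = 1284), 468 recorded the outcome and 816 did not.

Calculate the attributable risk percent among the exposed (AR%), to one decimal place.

57.8

From the description: a = 1415, b = 224, c = 468, d = 816.
Risk in exposed = 1415/1639 = 0.86333; risk in unexposed = 468/1284 = 0.36449.
RR = 0.86333/0.36449 = 2.36863
AR% = (RR − 1)/RR × 100 = (2.36863 − 1)/2.36863 × 100 = 57.7814%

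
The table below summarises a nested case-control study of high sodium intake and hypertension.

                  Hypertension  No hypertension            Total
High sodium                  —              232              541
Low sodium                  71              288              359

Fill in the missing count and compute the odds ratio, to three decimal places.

5.403

The missing cell is in the exposed row: 541 − 232 = 309.
So a = 309, b = 232, c = 71, d = 288.
OR = (a·d)/(b·c) = (309 × 288) / (232 × 71) = 88992 / 16472 = 5.40262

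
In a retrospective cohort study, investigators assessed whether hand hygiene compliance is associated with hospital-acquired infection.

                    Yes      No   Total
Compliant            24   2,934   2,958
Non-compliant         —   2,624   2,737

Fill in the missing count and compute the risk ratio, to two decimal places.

0.20

The missing cell is in the unexposed row: 2737 − 2624 = 113.
So a = 24, b = 2934, c = 113, d = 2624.
RR = [a/(a+b)] / [c/(c+d)] = (24/2958) / (113/2737) = 0.00811/0.04129 = 0.19652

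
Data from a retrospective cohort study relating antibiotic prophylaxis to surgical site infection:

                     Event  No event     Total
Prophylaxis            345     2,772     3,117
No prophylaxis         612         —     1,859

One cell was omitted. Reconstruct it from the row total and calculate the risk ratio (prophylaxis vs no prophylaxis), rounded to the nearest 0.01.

The missing cell is in the unexposed row: 1859 − 612 = 1247.
So a = 345, b = 2772, c = 612, d = 1247.
RR = [a/(a+b)] / [c/(c+d)] = (345/3117) / (612/1859) = 0.11068/0.32921 = 0.33621

0.34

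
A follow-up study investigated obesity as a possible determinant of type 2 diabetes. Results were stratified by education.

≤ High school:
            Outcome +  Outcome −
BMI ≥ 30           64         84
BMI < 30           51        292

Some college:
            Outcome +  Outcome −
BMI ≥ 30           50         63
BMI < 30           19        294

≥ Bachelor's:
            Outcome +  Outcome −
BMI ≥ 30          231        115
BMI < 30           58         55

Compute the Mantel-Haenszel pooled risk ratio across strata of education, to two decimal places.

RR_MH = Σ(aᵢ·n₀ᵢ/nᵢ) / Σ(cᵢ·n₁ᵢ/nᵢ), with n₁ᵢ = aᵢ+bᵢ (exposed), n₀ᵢ = cᵢ+dᵢ (unexposed), nᵢ = n₁ᵢ+n₀ᵢ.
Stratum 1 (≤ High school): n₁ = 148, n₀ = 343, n = 491; a·n₀/n = 64·343/491 = 44.7088; c·n₁/n = 51·148/491 = 15.3727
Stratum 2 (Some college): n₁ = 113, n₀ = 313, n = 426; a·n₀/n = 50·313/426 = 36.7371; c·n₁/n = 19·113/426 = 5.0399
Stratum 3 (≥ Bachelor's): n₁ = 346, n₀ = 113, n = 459; a·n₀/n = 231·113/459 = 56.8693; c·n₁/n = 58·346/459 = 43.7211
RR_MH = (44.7088 + 36.7371 + 56.8693) / (15.3727 + 5.0399 + 43.7211) = 138.3151 / 64.1337 = 2.15667

2.16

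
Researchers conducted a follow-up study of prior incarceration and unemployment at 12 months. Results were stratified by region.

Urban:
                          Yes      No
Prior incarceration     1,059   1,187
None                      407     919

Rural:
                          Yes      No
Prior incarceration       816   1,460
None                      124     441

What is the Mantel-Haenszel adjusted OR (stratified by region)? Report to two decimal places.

OR_MH = Σ(aᵢdᵢ/nᵢ) / Σ(bᵢcᵢ/nᵢ), where nᵢ is the stratum total.
Stratum 1 (Urban): n = 3572; a·d/n = 1059·919/3572 = 272.4583; b·c/n = 1187·407/3572 = 135.2489
Stratum 2 (Rural): n = 2841; a·d/n = 816·441/2841 = 126.6653; b·c/n = 1460·124/2841 = 63.7240
OR_MH = (272.4583 + 126.6653) / (135.2489 + 63.7240) = 399.1235 / 198.9729 = 2.00592

2.01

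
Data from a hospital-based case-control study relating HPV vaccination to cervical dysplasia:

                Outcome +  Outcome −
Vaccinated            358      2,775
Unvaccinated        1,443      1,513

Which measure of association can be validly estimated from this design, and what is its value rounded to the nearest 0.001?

Cells: a = 358, b = 2775, c = 1443, d = 1513.
This is a hospital-based case-control study: participants were sampled on outcome status, so risks in the source population cannot be estimated directly — relative risk is not valid here. The odds ratio is the appropriate measure.
OR = (a·d)/(b·c) = (358 × 1513) / (2775 × 1443) = 541654 / 4004325 = 0.13527

0.135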